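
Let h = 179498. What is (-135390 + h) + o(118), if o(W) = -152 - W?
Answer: 43838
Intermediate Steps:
(-135390 + h) + o(118) = (-135390 + 179498) + (-152 - 1*118) = 44108 + (-152 - 118) = 44108 - 270 = 43838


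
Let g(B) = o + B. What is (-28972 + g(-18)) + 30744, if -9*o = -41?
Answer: 15827/9 ≈ 1758.6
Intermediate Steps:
o = 41/9 (o = -⅑*(-41) = 41/9 ≈ 4.5556)
g(B) = 41/9 + B
(-28972 + g(-18)) + 30744 = (-28972 + (41/9 - 18)) + 30744 = (-28972 - 121/9) + 30744 = -260869/9 + 30744 = 15827/9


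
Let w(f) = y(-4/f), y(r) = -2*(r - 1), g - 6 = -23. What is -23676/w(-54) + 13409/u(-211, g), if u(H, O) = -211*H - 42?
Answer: -14216309629/1111975 ≈ -12785.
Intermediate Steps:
g = -17 (g = 6 - 23 = -17)
y(r) = 2 - 2*r (y(r) = -2*(-1 + r) = 2 - 2*r)
w(f) = 2 + 8/f (w(f) = 2 - (-8)/f = 2 + 8/f)
u(H, O) = -42 - 211*H
-23676/w(-54) + 13409/u(-211, g) = -23676/(2 + 8/(-54)) + 13409/(-42 - 211*(-211)) = -23676/(2 + 8*(-1/54)) + 13409/(-42 + 44521) = -23676/(2 - 4/27) + 13409/44479 = -23676/50/27 + 13409*(1/44479) = -23676*27/50 + 13409/44479 = -319626/25 + 13409/44479 = -14216309629/1111975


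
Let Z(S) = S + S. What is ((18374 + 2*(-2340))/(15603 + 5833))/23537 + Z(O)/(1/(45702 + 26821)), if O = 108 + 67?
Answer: 6403371007263147/252269566 ≈ 2.5383e+7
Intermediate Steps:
O = 175
Z(S) = 2*S
((18374 + 2*(-2340))/(15603 + 5833))/23537 + Z(O)/(1/(45702 + 26821)) = ((18374 + 2*(-2340))/(15603 + 5833))/23537 + (2*175)/(1/(45702 + 26821)) = ((18374 - 4680)/21436)*(1/23537) + 350/(1/72523) = (13694*(1/21436))*(1/23537) + 350/(1/72523) = (6847/10718)*(1/23537) + 350*72523 = 6847/252269566 + 25383050 = 6403371007263147/252269566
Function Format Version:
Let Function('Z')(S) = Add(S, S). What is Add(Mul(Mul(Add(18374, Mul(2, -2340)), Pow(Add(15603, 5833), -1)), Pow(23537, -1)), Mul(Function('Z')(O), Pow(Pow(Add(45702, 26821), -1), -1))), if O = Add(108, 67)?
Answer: Rational(6403371007263147, 252269566) ≈ 2.5383e+7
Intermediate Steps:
O = 175
Function('Z')(S) = Mul(2, S)
Add(Mul(Mul(Add(18374, Mul(2, -2340)), Pow(Add(15603, 5833), -1)), Pow(23537, -1)), Mul(Function('Z')(O), Pow(Pow(Add(45702, 26821), -1), -1))) = Add(Mul(Mul(Add(18374, Mul(2, -2340)), Pow(Add(15603, 5833), -1)), Pow(23537, -1)), Mul(Mul(2, 175), Pow(Pow(Add(45702, 26821), -1), -1))) = Add(Mul(Mul(Add(18374, -4680), Pow(21436, -1)), Rational(1, 23537)), Mul(350, Pow(Pow(72523, -1), -1))) = Add(Mul(Mul(13694, Rational(1, 21436)), Rational(1, 23537)), Mul(350, Pow(Rational(1, 72523), -1))) = Add(Mul(Rational(6847, 10718), Rational(1, 23537)), Mul(350, 72523)) = Add(Rational(6847, 252269566), 25383050) = Rational(6403371007263147, 252269566)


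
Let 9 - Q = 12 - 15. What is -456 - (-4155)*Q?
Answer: 49404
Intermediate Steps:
Q = 12 (Q = 9 - (12 - 15) = 9 - 1*(-3) = 9 + 3 = 12)
-456 - (-4155)*Q = -456 - (-4155)*12 = -456 - 277*(-180) = -456 + 49860 = 49404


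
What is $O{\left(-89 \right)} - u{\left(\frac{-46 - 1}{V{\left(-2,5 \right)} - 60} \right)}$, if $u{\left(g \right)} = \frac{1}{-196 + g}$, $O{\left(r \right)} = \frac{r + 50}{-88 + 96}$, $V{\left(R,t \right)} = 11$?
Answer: $- \frac{372331}{76456} \approx -4.8699$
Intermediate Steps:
$O{\left(r \right)} = \frac{25}{4} + \frac{r}{8}$ ($O{\left(r \right)} = \frac{50 + r}{8} = \left(50 + r\right) \frac{1}{8} = \frac{25}{4} + \frac{r}{8}$)
$O{\left(-89 \right)} - u{\left(\frac{-46 - 1}{V{\left(-2,5 \right)} - 60} \right)} = \left(\frac{25}{4} + \frac{1}{8} \left(-89\right)\right) - \frac{1}{-196 + \frac{-46 - 1}{11 - 60}} = \left(\frac{25}{4} - \frac{89}{8}\right) - \frac{1}{-196 - \frac{47}{-49}} = - \frac{39}{8} - \frac{1}{-196 - - \frac{47}{49}} = - \frac{39}{8} - \frac{1}{-196 + \frac{47}{49}} = - \frac{39}{8} - \frac{1}{- \frac{9557}{49}} = - \frac{39}{8} - - \frac{49}{9557} = - \frac{39}{8} + \frac{49}{9557} = - \frac{372331}{76456}$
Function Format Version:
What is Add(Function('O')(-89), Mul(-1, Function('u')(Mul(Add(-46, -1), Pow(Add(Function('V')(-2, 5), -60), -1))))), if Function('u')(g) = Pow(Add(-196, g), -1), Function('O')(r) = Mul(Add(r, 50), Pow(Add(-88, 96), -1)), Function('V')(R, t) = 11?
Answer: Rational(-372331, 76456) ≈ -4.8699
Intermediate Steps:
Function('O')(r) = Add(Rational(25, 4), Mul(Rational(1, 8), r)) (Function('O')(r) = Mul(Add(50, r), Pow(8, -1)) = Mul(Add(50, r), Rational(1, 8)) = Add(Rational(25, 4), Mul(Rational(1, 8), r)))
Add(Function('O')(-89), Mul(-1, Function('u')(Mul(Add(-46, -1), Pow(Add(Function('V')(-2, 5), -60), -1))))) = Add(Add(Rational(25, 4), Mul(Rational(1, 8), -89)), Mul(-1, Pow(Add(-196, Mul(Add(-46, -1), Pow(Add(11, -60), -1))), -1))) = Add(Add(Rational(25, 4), Rational(-89, 8)), Mul(-1, Pow(Add(-196, Mul(-47, Pow(-49, -1))), -1))) = Add(Rational(-39, 8), Mul(-1, Pow(Add(-196, Mul(-47, Rational(-1, 49))), -1))) = Add(Rational(-39, 8), Mul(-1, Pow(Add(-196, Rational(47, 49)), -1))) = Add(Rational(-39, 8), Mul(-1, Pow(Rational(-9557, 49), -1))) = Add(Rational(-39, 8), Mul(-1, Rational(-49, 9557))) = Add(Rational(-39, 8), Rational(49, 9557)) = Rational(-372331, 76456)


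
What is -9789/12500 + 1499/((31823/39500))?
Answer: 739819734653/397787500 ≈ 1859.8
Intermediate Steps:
-9789/12500 + 1499/((31823/39500)) = -9789*1/12500 + 1499/((31823*(1/39500))) = -9789/12500 + 1499/(31823/39500) = -9789/12500 + 1499*(39500/31823) = -9789/12500 + 59210500/31823 = 739819734653/397787500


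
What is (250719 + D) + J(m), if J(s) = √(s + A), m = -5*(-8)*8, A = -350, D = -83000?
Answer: 167719 + I*√30 ≈ 1.6772e+5 + 5.4772*I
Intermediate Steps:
m = 320 (m = 40*8 = 320)
J(s) = √(-350 + s) (J(s) = √(s - 350) = √(-350 + s))
(250719 + D) + J(m) = (250719 - 83000) + √(-350 + 320) = 167719 + √(-30) = 167719 + I*√30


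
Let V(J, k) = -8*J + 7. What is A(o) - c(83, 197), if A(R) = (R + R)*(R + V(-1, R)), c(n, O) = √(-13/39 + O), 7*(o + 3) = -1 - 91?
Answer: 1808/49 - √1770/3 ≈ 22.874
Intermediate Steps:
o = -113/7 (o = -3 + (-1 - 91)/7 = -3 + (⅐)*(-92) = -3 - 92/7 = -113/7 ≈ -16.143)
c(n, O) = √(-⅓ + O) (c(n, O) = √(-13*1/39 + O) = √(-⅓ + O))
V(J, k) = 7 - 8*J
A(R) = 2*R*(15 + R) (A(R) = (R + R)*(R + (7 - 8*(-1))) = (2*R)*(R + (7 + 8)) = (2*R)*(R + 15) = (2*R)*(15 + R) = 2*R*(15 + R))
A(o) - c(83, 197) = 2*(-113/7)*(15 - 113/7) - √(-3 + 9*197)/3 = 2*(-113/7)*(-8/7) - √(-3 + 1773)/3 = 1808/49 - √1770/3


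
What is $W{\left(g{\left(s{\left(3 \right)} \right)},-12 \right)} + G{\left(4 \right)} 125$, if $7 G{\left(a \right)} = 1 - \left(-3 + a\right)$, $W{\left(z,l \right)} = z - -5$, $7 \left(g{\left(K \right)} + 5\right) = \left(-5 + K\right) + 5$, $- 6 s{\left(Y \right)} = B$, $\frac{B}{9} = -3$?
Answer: $\frac{9}{14} \approx 0.64286$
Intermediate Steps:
$B = -27$ ($B = 9 \left(-3\right) = -27$)
$s{\left(Y \right)} = \frac{9}{2}$ ($s{\left(Y \right)} = \left(- \frac{1}{6}\right) \left(-27\right) = \frac{9}{2}$)
$g{\left(K \right)} = -5 + \frac{K}{7}$ ($g{\left(K \right)} = -5 + \frac{\left(-5 + K\right) + 5}{7} = -5 + \frac{K}{7}$)
$W{\left(z,l \right)} = 5 + z$ ($W{\left(z,l \right)} = z + 5 = 5 + z$)
$G{\left(a \right)} = \frac{4}{7} - \frac{a}{7}$ ($G{\left(a \right)} = \frac{1 - \left(-3 + a\right)}{7} = \frac{4 - a}{7} = \frac{4}{7} - \frac{a}{7}$)
$W{\left(g{\left(s{\left(3 \right)} \right)},-12 \right)} + G{\left(4 \right)} 125 = \left(5 + \left(-5 + \frac{1}{7} \cdot \frac{9}{2}\right)\right) + \left(\frac{4}{7} - \frac{4}{7}\right) 125 = \left(5 + \left(-5 + \frac{9}{14}\right)\right) + \left(\frac{4}{7} - \frac{4}{7}\right) 125 = \left(5 - \frac{61}{14}\right) + 0 \cdot 125 = \frac{9}{14} + 0 = \frac{9}{14}$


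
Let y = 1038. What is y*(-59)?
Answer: -61242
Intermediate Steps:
y*(-59) = 1038*(-59) = -61242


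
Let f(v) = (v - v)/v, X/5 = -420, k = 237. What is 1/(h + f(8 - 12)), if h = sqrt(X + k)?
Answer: -I*sqrt(23)/207 ≈ -0.023168*I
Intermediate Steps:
X = -2100 (X = 5*(-420) = -2100)
f(v) = 0 (f(v) = 0/v = 0)
h = 9*I*sqrt(23) (h = sqrt(-2100 + 237) = sqrt(-1863) = 9*I*sqrt(23) ≈ 43.162*I)
1/(h + f(8 - 12)) = 1/(9*I*sqrt(23) + 0) = 1/(9*I*sqrt(23)) = -I*sqrt(23)/207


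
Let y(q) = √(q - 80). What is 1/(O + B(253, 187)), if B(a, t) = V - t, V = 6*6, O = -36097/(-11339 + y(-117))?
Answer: -19005236935/2809288884261 - 36097*I*√197/2809288884261 ≈ -0.0067651 - 1.8035e-7*I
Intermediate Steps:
y(q) = √(-80 + q)
O = -36097/(-11339 + I*√197) (O = -36097/(-11339 + √(-80 - 117)) = -36097/(-11339 + √(-197)) = -36097/(-11339 + I*√197) ≈ 3.1834 + 0.0039405*I)
V = 36
B(a, t) = 36 - t
1/(O + B(253, 187)) = 1/((409303883/128573118 + 36097*I*√197/128573118) + (36 - 1*187)) = 1/((409303883/128573118 + 36097*I*√197/128573118) + (36 - 187)) = 1/((409303883/128573118 + 36097*I*√197/128573118) - 151) = 1/(-19005236935/128573118 + 36097*I*√197/128573118)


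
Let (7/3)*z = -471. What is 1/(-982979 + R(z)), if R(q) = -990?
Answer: -1/983969 ≈ -1.0163e-6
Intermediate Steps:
z = -1413/7 (z = (3/7)*(-471) = -1413/7 ≈ -201.86)
1/(-982979 + R(z)) = 1/(-982979 - 990) = 1/(-983969) = -1/983969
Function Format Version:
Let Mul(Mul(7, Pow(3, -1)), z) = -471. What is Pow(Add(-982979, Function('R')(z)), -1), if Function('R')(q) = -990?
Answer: Rational(-1, 983969) ≈ -1.0163e-6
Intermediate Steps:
z = Rational(-1413, 7) (z = Mul(Rational(3, 7), -471) = Rational(-1413, 7) ≈ -201.86)
Pow(Add(-982979, Function('R')(z)), -1) = Pow(Add(-982979, -990), -1) = Pow(-983969, -1) = Rational(-1, 983969)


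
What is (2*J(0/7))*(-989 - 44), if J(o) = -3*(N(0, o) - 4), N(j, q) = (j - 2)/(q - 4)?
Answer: -21693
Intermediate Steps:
N(j, q) = (-2 + j)/(-4 + q)
J(o) = 12 + 6/(-4 + o) (J(o) = -3*((-2 + 0)/(-4 + o) - 4) = -3*(-2/(-4 + o) - 4) = -3*(-4 - 2/(-4 + o)) = 12 + 6/(-4 + o))
(2*J(0/7))*(-989 - 44) = (2*(6*(-7 + 2*(0/7))/(-4 + 0/7)))*(-989 - 44) = (2*(6*(-7 + 2*(0*(1/7)))/(-4 + 0*(1/7))))*(-1033) = (2*(6*(-7 + 2*0)/(-4 + 0)))*(-1033) = (2*(6*(-7 + 0)/(-4)))*(-1033) = (2*(6*(-1/4)*(-7)))*(-1033) = (2*(21/2))*(-1033) = 21*(-1033) = -21693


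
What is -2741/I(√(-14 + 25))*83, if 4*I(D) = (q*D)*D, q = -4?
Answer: 227503/11 ≈ 20682.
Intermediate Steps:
I(D) = -D² (I(D) = ((-4*D)*D)/4 = (-4*D²)/4 = -D²)
-2741/I(√(-14 + 25))*83 = -2741*(-1/(-14 + 25))*83 = -2741/((-(√11)²))*83 = -2741/((-1*11))*83 = -2741/(-11)*83 = -2741*(-1/11)*83 = (2741/11)*83 = 227503/11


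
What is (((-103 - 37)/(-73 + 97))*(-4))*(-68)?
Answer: -4760/3 ≈ -1586.7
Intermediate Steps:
(((-103 - 37)/(-73 + 97))*(-4))*(-68) = (-140/24*(-4))*(-68) = (-140*1/24*(-4))*(-68) = -35/6*(-4)*(-68) = (70/3)*(-68) = -4760/3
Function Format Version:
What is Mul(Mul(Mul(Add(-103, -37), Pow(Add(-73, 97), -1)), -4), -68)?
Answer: Rational(-4760, 3) ≈ -1586.7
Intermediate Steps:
Mul(Mul(Mul(Add(-103, -37), Pow(Add(-73, 97), -1)), -4), -68) = Mul(Mul(Mul(-140, Pow(24, -1)), -4), -68) = Mul(Mul(Mul(-140, Rational(1, 24)), -4), -68) = Mul(Mul(Rational(-35, 6), -4), -68) = Mul(Rational(70, 3), -68) = Rational(-4760, 3)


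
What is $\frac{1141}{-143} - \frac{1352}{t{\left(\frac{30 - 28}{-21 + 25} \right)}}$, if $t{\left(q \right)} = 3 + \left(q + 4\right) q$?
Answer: $- \frac{797305}{3003} \approx -265.5$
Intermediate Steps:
$t{\left(q \right)} = 3 + q \left(4 + q\right)$ ($t{\left(q \right)} = 3 + \left(4 + q\right) q = 3 + q \left(4 + q\right)$)
$\frac{1141}{-143} - \frac{1352}{t{\left(\frac{30 - 28}{-21 + 25} \right)}} = \frac{1141}{-143} - \frac{1352}{3 + \left(\frac{30 - 28}{-21 + 25}\right)^{2} + 4 \frac{30 - 28}{-21 + 25}} = 1141 \left(- \frac{1}{143}\right) - \frac{1352}{3 + \left(\frac{2}{4}\right)^{2} + 4 \cdot \frac{2}{4}} = - \frac{1141}{143} - \frac{1352}{3 + \left(2 \cdot \frac{1}{4}\right)^{2} + 4 \cdot 2 \cdot \frac{1}{4}} = - \frac{1141}{143} - \frac{1352}{3 + \left(\frac{1}{2}\right)^{2} + 4 \cdot \frac{1}{2}} = - \frac{1141}{143} - \frac{1352}{3 + \frac{1}{4} + 2} = - \frac{1141}{143} - \frac{1352}{\frac{21}{4}} = - \frac{1141}{143} - \frac{5408}{21} = - \frac{797305}{3003}$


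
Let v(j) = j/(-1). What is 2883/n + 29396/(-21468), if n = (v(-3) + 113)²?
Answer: -83415083/72218352 ≈ -1.1550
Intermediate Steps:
v(j) = -j (v(j) = j*(-1) = -j)
n = 13456 (n = (-1*(-3) + 113)² = (3 + 113)² = 116² = 13456)
2883/n + 29396/(-21468) = 2883/13456 + 29396/(-21468) = 2883*(1/13456) + 29396*(-1/21468) = 2883/13456 - 7349/5367 = -83415083/72218352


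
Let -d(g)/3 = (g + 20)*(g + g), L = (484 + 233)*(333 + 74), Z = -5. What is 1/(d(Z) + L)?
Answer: 1/292269 ≈ 3.4215e-6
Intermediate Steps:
L = 291819 (L = 717*407 = 291819)
d(g) = -6*g*(20 + g) (d(g) = -3*(g + 20)*(g + g) = -3*(20 + g)*2*g = -6*g*(20 + g))
1/(d(Z) + L) = 1/(-6*(-5)*(20 - 5) + 291819) = 1/(-6*(-5)*15 + 291819) = 1/(450 + 291819) = 1/292269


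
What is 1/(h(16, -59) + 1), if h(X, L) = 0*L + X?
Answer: 1/17 ≈ 0.058824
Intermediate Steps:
h(X, L) = X (h(X, L) = 0 + X = X)
1/(h(16, -59) + 1) = 1/(16 + 1) = 1/17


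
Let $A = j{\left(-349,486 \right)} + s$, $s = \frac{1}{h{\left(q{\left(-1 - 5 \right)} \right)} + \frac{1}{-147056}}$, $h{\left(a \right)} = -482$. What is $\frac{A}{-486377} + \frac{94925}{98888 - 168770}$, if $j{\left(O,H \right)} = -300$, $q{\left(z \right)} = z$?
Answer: $- \frac{3271042431276952733}{2409173894866851402} \approx -1.3577$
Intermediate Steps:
$s = - \frac{147056}{70880993}$ ($s = \frac{1}{-482 + \frac{1}{-147056}} = \frac{1}{-482 - \frac{1}{147056}} = \frac{1}{- \frac{70880993}{147056}} = - \frac{147056}{70880993} \approx -0.0020747$)
$A = - \frac{21264444956}{70880993}$ ($A = -300 - \frac{147056}{70880993} = - \frac{21264444956}{70880993} \approx -300.0$)
$\frac{A}{-486377} + \frac{94925}{98888 - 168770} = - \frac{21264444956}{70880993 \left(-486377\right)} + \frac{94925}{98888 - 168770} = \left(- \frac{21264444956}{70880993}\right) \left(- \frac{1}{486377}\right) + \frac{94925}{-69882} = \frac{21264444956}{34474884732361} + 94925 \left(- \frac{1}{69882}\right) = \frac{21264444956}{34474884732361} - \frac{94925}{69882} = - \frac{3271042431276952733}{2409173894866851402}$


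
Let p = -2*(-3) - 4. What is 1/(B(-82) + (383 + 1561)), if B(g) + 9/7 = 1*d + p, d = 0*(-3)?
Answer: 7/13613 ≈ 0.00051421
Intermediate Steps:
p = 2 (p = 6 - 4 = 2)
d = 0
B(g) = 5/7 (B(g) = -9/7 + (1*0 + 2) = -9/7 + (0 + 2) = -9/7 + 2 = 5/7)
1/(B(-82) + (383 + 1561)) = 1/(5/7 + (383 + 1561)) = 1/(5/7 + 1944) = 1/(13613/7) = 7/13613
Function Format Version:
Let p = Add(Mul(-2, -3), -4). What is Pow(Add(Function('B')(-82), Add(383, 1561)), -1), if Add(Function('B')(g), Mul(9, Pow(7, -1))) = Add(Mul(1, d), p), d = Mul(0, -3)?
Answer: Rational(7, 13613) ≈ 0.00051421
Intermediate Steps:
p = 2 (p = Add(6, -4) = 2)
d = 0
Function('B')(g) = Rational(5, 7) (Function('B')(g) = Add(Rational(-9, 7), Add(Mul(1, 0), 2)) = Add(Rational(-9, 7), Add(0, 2)) = Add(Rational(-9, 7), 2) = Rational(5, 7))
Pow(Add(Function('B')(-82), Add(383, 1561)), -1) = Pow(Add(Rational(5, 7), Add(383, 1561)), -1) = Pow(Add(Rational(5, 7), 1944), -1) = Pow(Rational(13613, 7), -1) = Rational(7, 13613)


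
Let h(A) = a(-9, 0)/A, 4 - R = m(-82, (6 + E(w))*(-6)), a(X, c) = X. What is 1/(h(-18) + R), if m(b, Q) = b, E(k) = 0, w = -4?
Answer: 2/173 ≈ 0.011561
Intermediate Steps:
R = 86 (R = 4 - 1*(-82) = 4 + 82 = 86)
h(A) = -9/A
1/(h(-18) + R) = 1/(-9/(-18) + 86) = 1/(-9*(-1/18) + 86) = 1/(1/2 + 86) = 1/(173/2) = 2/173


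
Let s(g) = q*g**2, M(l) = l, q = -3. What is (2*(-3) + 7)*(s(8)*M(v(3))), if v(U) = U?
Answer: -576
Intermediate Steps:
s(g) = -3*g**2
(2*(-3) + 7)*(s(8)*M(v(3))) = (2*(-3) + 7)*(-3*8**2*3) = (-6 + 7)*(-3*64*3) = 1*(-192*3) = 1*(-576) = -576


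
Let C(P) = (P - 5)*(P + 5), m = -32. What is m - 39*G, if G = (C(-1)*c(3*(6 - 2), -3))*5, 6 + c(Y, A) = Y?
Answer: 28048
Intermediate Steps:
C(P) = (-5 + P)*(5 + P)
c(Y, A) = -6 + Y
G = -720 (G = ((-25 + (-1)**2)*(-6 + 3*(6 - 2)))*5 = ((-25 + 1)*(-6 + 3*4))*5 = -24*(-6 + 12)*5 = -24*6*5 = -144*5 = -720)
m - 39*G = -32 - 39*(-720) = -32 + 28080 = 28048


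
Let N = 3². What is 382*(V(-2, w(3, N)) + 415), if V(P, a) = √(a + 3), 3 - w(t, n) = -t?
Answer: 159676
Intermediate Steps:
N = 9
w(t, n) = 3 + t (w(t, n) = 3 - (-1)*t = 3 + t)
V(P, a) = √(3 + a)
382*(V(-2, w(3, N)) + 415) = 382*(√(3 + (3 + 3)) + 415) = 382*(√(3 + 6) + 415) = 382*(√9 + 415) = 382*(3 + 415) = 382*418 = 159676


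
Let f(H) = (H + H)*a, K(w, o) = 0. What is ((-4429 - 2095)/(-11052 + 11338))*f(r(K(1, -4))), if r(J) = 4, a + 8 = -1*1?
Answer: 234864/143 ≈ 1642.4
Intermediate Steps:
a = -9 (a = -8 - 1*1 = -8 - 1 = -9)
f(H) = -18*H (f(H) = (H + H)*(-9) = (2*H)*(-9) = -18*H)
((-4429 - 2095)/(-11052 + 11338))*f(r(K(1, -4))) = ((-4429 - 2095)/(-11052 + 11338))*(-18*4) = -6524/286*(-72) = -6524*1/286*(-72) = -3262/143*(-72) = 234864/143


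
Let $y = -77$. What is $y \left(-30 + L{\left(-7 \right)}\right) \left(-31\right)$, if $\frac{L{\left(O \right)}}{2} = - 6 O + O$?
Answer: $95480$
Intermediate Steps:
$L{\left(O \right)} = - 10 O$ ($L{\left(O \right)} = 2 \left(- 6 O + O\right) = 2 \left(- 5 O\right) = - 10 O$)
$y \left(-30 + L{\left(-7 \right)}\right) \left(-31\right) = - 77 \left(-30 - -70\right) \left(-31\right) = - 77 \left(-30 + 70\right) \left(-31\right) = \left(-77\right) 40 \left(-31\right) = \left(-3080\right) \left(-31\right) = 95480$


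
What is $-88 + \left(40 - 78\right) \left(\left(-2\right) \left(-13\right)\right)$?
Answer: $-1076$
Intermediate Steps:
$-88 + \left(40 - 78\right) \left(\left(-2\right) \left(-13\right)\right) = -88 + \left(40 - 78\right) 26 = -88 - 988 = -1076$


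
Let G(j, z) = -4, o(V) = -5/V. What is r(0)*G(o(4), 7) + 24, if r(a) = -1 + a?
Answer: 28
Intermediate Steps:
r(0)*G(o(4), 7) + 24 = (-1 + 0)*(-4) + 24 = -1*(-4) + 24 = 4 + 24 = 28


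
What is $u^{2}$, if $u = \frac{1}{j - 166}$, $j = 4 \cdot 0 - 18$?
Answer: $\frac{1}{33856} \approx 2.9537 \cdot 10^{-5}$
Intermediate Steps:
$j = -18$ ($j = 0 - 18 = -18$)
$u = - \frac{1}{184}$ ($u = \frac{1}{-18 - 166} = \frac{1}{-184} = - \frac{1}{184} \approx -0.0054348$)
$u^{2} = \left(- \frac{1}{184}\right)^{2} = \frac{1}{33856}$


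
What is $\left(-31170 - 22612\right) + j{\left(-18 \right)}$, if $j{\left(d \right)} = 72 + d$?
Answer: $-53728$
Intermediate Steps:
$\left(-31170 - 22612\right) + j{\left(-18 \right)} = \left(-31170 - 22612\right) + \left(72 - 18\right) = -53782 + 54 = -53728$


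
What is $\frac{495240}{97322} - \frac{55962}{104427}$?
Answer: $\frac{2570560762}{564613583} \approx 4.5528$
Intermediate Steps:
$\frac{495240}{97322} - \frac{55962}{104427} = 495240 \cdot \frac{1}{97322} - \frac{6218}{11603} = \frac{247620}{48661} - \frac{6218}{11603} = \frac{2570560762}{564613583}$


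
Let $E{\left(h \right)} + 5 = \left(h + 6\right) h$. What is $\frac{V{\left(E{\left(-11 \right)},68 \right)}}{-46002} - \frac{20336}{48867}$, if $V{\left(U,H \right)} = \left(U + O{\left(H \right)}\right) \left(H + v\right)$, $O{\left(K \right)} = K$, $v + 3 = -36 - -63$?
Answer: $- \frac{81444268}{124887763} \approx -0.65214$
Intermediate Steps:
$E{\left(h \right)} = -5 + h \left(6 + h\right)$ ($E{\left(h \right)} = -5 + \left(h + 6\right) h = -5 + \left(6 + h\right) h = -5 + h \left(6 + h\right)$)
$v = 24$ ($v = -3 - -27 = -3 + \left(-36 + 63\right) = -3 + 27 = 24$)
$V{\left(U,H \right)} = \left(24 + H\right) \left(H + U\right)$ ($V{\left(U,H \right)} = \left(U + H\right) \left(H + 24\right) = \left(H + U\right) \left(24 + H\right) = \left(24 + H\right) \left(H + U\right)$)
$\frac{V{\left(E{\left(-11 \right)},68 \right)}}{-46002} - \frac{20336}{48867} = \frac{68^{2} + 24 \cdot 68 + 24 \left(-5 + \left(-11\right)^{2} + 6 \left(-11\right)\right) + 68 \left(-5 + \left(-11\right)^{2} + 6 \left(-11\right)\right)}{-46002} - \frac{20336}{48867} = \left(4624 + 1632 + 24 \left(-5 + 121 - 66\right) + 68 \left(-5 + 121 - 66\right)\right) \left(- \frac{1}{46002}\right) - \frac{20336}{48867} = \left(4624 + 1632 + 24 \cdot 50 + 68 \cdot 50\right) \left(- \frac{1}{46002}\right) - \frac{20336}{48867} = \left(4624 + 1632 + 1200 + 3400\right) \left(- \frac{1}{46002}\right) - \frac{20336}{48867} = 10856 \left(- \frac{1}{46002}\right) - \frac{20336}{48867} = - \frac{5428}{23001} - \frac{20336}{48867} = - \frac{81444268}{124887763}$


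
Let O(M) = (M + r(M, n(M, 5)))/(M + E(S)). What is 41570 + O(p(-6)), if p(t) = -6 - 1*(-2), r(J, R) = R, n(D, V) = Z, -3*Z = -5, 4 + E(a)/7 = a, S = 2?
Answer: 2244787/54 ≈ 41570.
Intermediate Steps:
E(a) = -28 + 7*a
Z = 5/3 (Z = -⅓*(-5) = 5/3 ≈ 1.6667)
n(D, V) = 5/3
p(t) = -4 (p(t) = -6 + 2 = -4)
O(M) = (5/3 + M)/(-14 + M) (O(M) = (M + 5/3)/(M + (-28 + 7*2)) = (5/3 + M)/(M + (-28 + 14)) = (5/3 + M)/(M - 14) = (5/3 + M)/(-14 + M))
41570 + O(p(-6)) = 41570 + (5/3 - 4)/(-14 - 4) = 41570 - 7/3/(-18) = 41570 - 1/18*(-7/3) = 41570 + 7/54 = 2244787/54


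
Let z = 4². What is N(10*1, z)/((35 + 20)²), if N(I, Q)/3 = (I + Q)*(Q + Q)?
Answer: 2496/3025 ≈ 0.82512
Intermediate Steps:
z = 16
N(I, Q) = 6*Q*(I + Q) (N(I, Q) = 3*((I + Q)*(Q + Q)) = 3*((I + Q)*(2*Q)) = 3*(2*Q*(I + Q)) = 6*Q*(I + Q))
N(10*1, z)/((35 + 20)²) = (6*16*(10*1 + 16))/((35 + 20)²) = (6*16*(10 + 16))/(55²) = (6*16*26)/3025 = 2496*(1/3025) = 2496/3025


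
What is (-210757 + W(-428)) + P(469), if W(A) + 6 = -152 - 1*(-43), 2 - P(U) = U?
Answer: -211339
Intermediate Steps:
P(U) = 2 - U
W(A) = -115 (W(A) = -6 + (-152 - 1*(-43)) = -6 + (-152 + 43) = -6 - 109 = -115)
(-210757 + W(-428)) + P(469) = (-210757 - 115) + (2 - 1*469) = -210872 + (2 - 469) = -210872 - 467 = -211339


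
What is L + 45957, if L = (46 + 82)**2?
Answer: 62341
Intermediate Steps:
L = 16384 (L = 128**2 = 16384)
L + 45957 = 16384 + 45957 = 62341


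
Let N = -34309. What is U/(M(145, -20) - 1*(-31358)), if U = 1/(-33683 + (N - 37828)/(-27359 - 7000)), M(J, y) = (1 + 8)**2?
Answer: -2643/2798656394180 ≈ -9.4438e-10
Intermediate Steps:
M(J, y) = 81 (M(J, y) = 9**2 = 81)
U = -2643/89018620 (U = 1/(-33683 + (-34309 - 37828)/(-27359 - 7000)) = 1/(-33683 - 72137/(-34359)) = 1/(-33683 - 72137*(-1/34359)) = 1/(-33683 + 5549/2643) = 1/(-89018620/2643) = -2643/89018620 ≈ -2.9690e-5)
U/(M(145, -20) - 1*(-31358)) = -2643/(89018620*(81 - 1*(-31358))) = -2643/(89018620*(81 + 31358)) = -2643/89018620/31439 = -2643/89018620*1/31439 = -2643/2798656394180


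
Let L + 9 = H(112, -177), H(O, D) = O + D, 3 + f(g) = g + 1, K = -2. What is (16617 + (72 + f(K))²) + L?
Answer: 21167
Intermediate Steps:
f(g) = -2 + g (f(g) = -3 + (g + 1) = -3 + (1 + g) = -2 + g)
H(O, D) = D + O
L = -74 (L = -9 + (-177 + 112) = -9 - 65 = -74)
(16617 + (72 + f(K))²) + L = (16617 + (72 + (-2 - 2))²) - 74 = (16617 + (72 - 4)²) - 74 = (16617 + 68²) - 74 = (16617 + 4624) - 74 = 21241 - 74 = 21167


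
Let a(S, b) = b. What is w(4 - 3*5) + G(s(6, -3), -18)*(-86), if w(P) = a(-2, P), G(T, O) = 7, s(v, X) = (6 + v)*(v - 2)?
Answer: -613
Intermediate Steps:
s(v, X) = (-2 + v)*(6 + v) (s(v, X) = (6 + v)*(-2 + v) = (-2 + v)*(6 + v))
w(P) = P
w(4 - 3*5) + G(s(6, -3), -18)*(-86) = (4 - 3*5) + 7*(-86) = (4 - 15) - 602 = -11 - 602 = -613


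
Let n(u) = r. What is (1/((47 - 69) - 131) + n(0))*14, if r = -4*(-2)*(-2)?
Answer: -34286/153 ≈ -224.09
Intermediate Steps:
r = -16 (r = 8*(-2) = -16)
n(u) = -16
(1/((47 - 69) - 131) + n(0))*14 = (1/((47 - 69) - 131) - 16)*14 = (1/(-22 - 131) - 16)*14 = (1/(-153) - 16)*14 = (-1/153 - 16)*14 = -2449/153*14 = -34286/153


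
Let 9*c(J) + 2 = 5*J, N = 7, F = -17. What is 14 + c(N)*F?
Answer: -145/3 ≈ -48.333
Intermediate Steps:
c(J) = -2/9 + 5*J/9 (c(J) = -2/9 + (5*J)/9 = -2/9 + 5*J/9)
14 + c(N)*F = 14 + (-2/9 + (5/9)*7)*(-17) = 14 + (-2/9 + 35/9)*(-17) = 14 + (11/3)*(-17) = 14 - 187/3 = -145/3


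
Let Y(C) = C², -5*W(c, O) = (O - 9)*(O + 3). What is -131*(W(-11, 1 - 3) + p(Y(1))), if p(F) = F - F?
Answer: -1441/5 ≈ -288.20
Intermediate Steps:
W(c, O) = -(-9 + O)*(3 + O)/5 (W(c, O) = -(O - 9)*(O + 3)/5 = -(-9 + O)*(3 + O)/5)
p(F) = 0
-131*(W(-11, 1 - 3) + p(Y(1))) = -131*((27/5 - (1 - 3)²/5 + 6*(1 - 3)/5) + 0) = -131*((27/5 - ⅕*(-2)² + (6/5)*(-2)) + 0) = -131*((27/5 - ⅕*4 - 12/5) + 0) = -131*((27/5 - ⅘ - 12/5) + 0) = -131*(11/5 + 0) = -131*11/5 = -1441/5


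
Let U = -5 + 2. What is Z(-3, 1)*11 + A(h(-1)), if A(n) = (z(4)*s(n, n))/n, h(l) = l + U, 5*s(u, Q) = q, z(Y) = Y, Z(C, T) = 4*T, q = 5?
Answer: 43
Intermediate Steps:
U = -3
s(u, Q) = 1 (s(u, Q) = (⅕)*5 = 1)
h(l) = -3 + l (h(l) = l - 3 = -3 + l)
A(n) = 4/n (A(n) = (4*1)/n = 4/n)
Z(-3, 1)*11 + A(h(-1)) = (4*1)*11 + 4/(-3 - 1) = 4*11 + 4/(-4) = 44 + 4*(-¼) = 44 - 1 = 43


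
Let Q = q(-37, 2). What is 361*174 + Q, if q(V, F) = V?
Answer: 62777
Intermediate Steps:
Q = -37
361*174 + Q = 361*174 - 37 = 62814 - 37 = 62777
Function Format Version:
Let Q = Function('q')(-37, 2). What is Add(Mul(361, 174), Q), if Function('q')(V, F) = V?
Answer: 62777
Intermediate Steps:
Q = -37
Add(Mul(361, 174), Q) = Add(Mul(361, 174), -37) = Add(62814, -37) = 62777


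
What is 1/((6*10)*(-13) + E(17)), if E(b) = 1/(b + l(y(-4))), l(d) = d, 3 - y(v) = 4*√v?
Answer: -361900/282266401 - 8*I/282266401 ≈ -0.0012821 - 2.8342e-8*I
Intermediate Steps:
y(v) = 3 - 4*√v
E(b) = 1/(3 + b - 8*I) (E(b) = 1/(b + (3 - 8*I)) = 1/(3 + b - 8*I))
1/((6*10)*(-13) + E(17)) = 1/((6*10)*(-13) + 1/(3 + 17 - 8*I)) = 1/(60*(-13) + 1/(20 - 8*I)) = 1/(-780 + (20 + 8*I)/464)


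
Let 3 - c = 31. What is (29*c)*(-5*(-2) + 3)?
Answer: -10556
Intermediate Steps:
c = -28 (c = 3 - 1*31 = 3 - 31 = -28)
(29*c)*(-5*(-2) + 3) = (29*(-28))*(-5*(-2) + 3) = -812*(10 + 3) = -812*13 = -10556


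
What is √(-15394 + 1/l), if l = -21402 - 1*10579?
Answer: I*√15744742485215/31981 ≈ 124.07*I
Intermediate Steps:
l = -31981 (l = -21402 - 10579 = -31981)
√(-15394 + 1/l) = √(-15394 + 1/(-31981)) = √(-15394 - 1/31981) = √(-492315515/31981) = I*√15744742485215/31981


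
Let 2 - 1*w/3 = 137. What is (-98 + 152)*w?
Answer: -21870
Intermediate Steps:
w = -405 (w = 6 - 3*137 = 6 - 411 = -405)
(-98 + 152)*w = (-98 + 152)*(-405) = 54*(-405) = -21870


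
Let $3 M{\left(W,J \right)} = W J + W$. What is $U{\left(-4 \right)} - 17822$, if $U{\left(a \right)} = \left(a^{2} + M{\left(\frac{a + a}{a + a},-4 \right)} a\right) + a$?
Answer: $-17806$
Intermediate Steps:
$M{\left(W,J \right)} = \frac{W}{3} + \frac{J W}{3}$ ($M{\left(W,J \right)} = \frac{W J + W}{3} = \frac{J W + W}{3} = \frac{W + J W}{3} = \frac{W}{3} + \frac{J W}{3}$)
$U{\left(a \right)} = a^{2}$ ($U{\left(a \right)} = \left(a^{2} + \frac{\frac{a + a}{a + a} \left(1 - 4\right)}{3} a\right) + a = \left(a^{2} + \frac{1}{3} \frac{2 a}{2 a} \left(-3\right) a\right) + a = \left(a^{2} + \frac{1}{3} \cdot 2 a \frac{1}{2 a} \left(-3\right) a\right) + a = \left(a^{2} + \frac{1}{3} \cdot 1 \left(-3\right) a\right) + a = \left(a^{2} - a\right) + a = a^{2}$)
$U{\left(-4 \right)} - 17822 = \left(-4\right)^{2} - 17822 = 16 - 17822 = -17806$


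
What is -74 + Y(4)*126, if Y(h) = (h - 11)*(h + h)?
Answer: -7130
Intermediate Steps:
Y(h) = 2*h*(-11 + h) (Y(h) = (-11 + h)*(2*h) = 2*h*(-11 + h))
-74 + Y(4)*126 = -74 + (2*4*(-11 + 4))*126 = -74 + (2*4*(-7))*126 = -74 - 56*126 = -74 - 7056 = -7130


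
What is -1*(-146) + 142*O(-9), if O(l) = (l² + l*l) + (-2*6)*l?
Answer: 38486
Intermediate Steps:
O(l) = -12*l + 2*l² (O(l) = (l² + l²) - 12*l = 2*l² - 12*l = -12*l + 2*l²)
-1*(-146) + 142*O(-9) = -1*(-146) + 142*(2*(-9)*(-6 - 9)) = 146 + 142*(2*(-9)*(-15)) = 146 + 142*270 = 146 + 38340 = 38486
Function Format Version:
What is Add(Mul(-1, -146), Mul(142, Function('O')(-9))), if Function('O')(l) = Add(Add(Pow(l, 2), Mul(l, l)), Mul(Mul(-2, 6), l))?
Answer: 38486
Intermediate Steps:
Function('O')(l) = Add(Mul(-12, l), Mul(2, Pow(l, 2))) (Function('O')(l) = Add(Add(Pow(l, 2), Pow(l, 2)), Mul(-12, l)) = Add(Mul(2, Pow(l, 2)), Mul(-12, l)) = Add(Mul(-12, l), Mul(2, Pow(l, 2))))
Add(Mul(-1, -146), Mul(142, Function('O')(-9))) = Add(Mul(-1, -146), Mul(142, Mul(2, -9, Add(-6, -9)))) = Add(146, Mul(142, Mul(2, -9, -15))) = Add(146, Mul(142, 270)) = Add(146, 38340) = 38486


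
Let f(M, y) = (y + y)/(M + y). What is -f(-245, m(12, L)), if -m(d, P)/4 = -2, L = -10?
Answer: 16/237 ≈ 0.067511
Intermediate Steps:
m(d, P) = 8 (m(d, P) = -4*(-2) = 8)
f(M, y) = 2*y/(M + y) (f(M, y) = (2*y)/(M + y) = 2*y/(M + y))
-f(-245, m(12, L)) = -2*8/(-245 + 8) = -2*8/(-237) = -2*8*(-1)/237 = -1*(-16/237) = 16/237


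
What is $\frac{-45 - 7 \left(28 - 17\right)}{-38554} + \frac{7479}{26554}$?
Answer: $\frac{145792477}{511881458} \approx 0.28482$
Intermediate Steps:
$\frac{-45 - 7 \left(28 - 17\right)}{-38554} + \frac{7479}{26554} = \left(-45 - 7 \left(28 - 17\right)\right) \left(- \frac{1}{38554}\right) + 7479 \cdot \frac{1}{26554} = \left(-45 - 77\right) \left(- \frac{1}{38554}\right) + \frac{7479}{26554} = \left(-122\right) \left(- \frac{1}{38554}\right) + \frac{7479}{26554} = \frac{61}{19277} + \frac{7479}{26554} = \frac{145792477}{511881458}$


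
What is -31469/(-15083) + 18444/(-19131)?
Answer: 107947529/96184291 ≈ 1.1223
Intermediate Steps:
-31469/(-15083) + 18444/(-19131) = -31469*(-1/15083) + 18444*(-1/19131) = 31469/15083 - 6148/6377 = 107947529/96184291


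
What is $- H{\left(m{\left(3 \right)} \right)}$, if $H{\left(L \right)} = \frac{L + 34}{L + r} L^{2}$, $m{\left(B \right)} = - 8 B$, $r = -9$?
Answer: $\frac{1920}{11} \approx 174.55$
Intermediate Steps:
$H{\left(L \right)} = \frac{L^{2} \left(34 + L\right)}{-9 + L}$ ($H{\left(L \right)} = \frac{L + 34}{L - 9} L^{2} = \frac{34 + L}{-9 + L} L^{2} = \frac{L^{2} \left(34 + L\right)}{-9 + L}$)
$- H{\left(m{\left(3 \right)} \right)} = - \frac{\left(\left(-8\right) 3\right)^{2} \left(34 - 24\right)}{-9 - 24} = - \frac{\left(-24\right)^{2} \left(34 - 24\right)}{-9 - 24} = - \frac{576 \cdot 10}{-33} = - \frac{576 \left(-1\right) 10}{33} = \left(-1\right) \left(- \frac{1920}{11}\right) = \frac{1920}{11}$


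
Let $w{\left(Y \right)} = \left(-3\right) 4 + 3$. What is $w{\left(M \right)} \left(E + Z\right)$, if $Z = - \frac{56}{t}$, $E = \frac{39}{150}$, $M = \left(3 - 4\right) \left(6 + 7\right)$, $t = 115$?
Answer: $\frac{2349}{1150} \approx 2.0426$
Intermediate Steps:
$M = -13$ ($M = \left(-1\right) 13 = -13$)
$E = \frac{13}{50}$ ($E = 39 \cdot \frac{1}{150} = \frac{13}{50} \approx 0.26$)
$w{\left(Y \right)} = -9$ ($w{\left(Y \right)} = -12 + 3 = -9$)
$Z = - \frac{56}{115} \approx -0.48696$
$w{\left(M \right)} \left(E + Z\right) = - 9 \left(\frac{13}{50} - \frac{56}{115}\right) = \left(-9\right) \left(- \frac{261}{1150}\right) = \frac{2349}{1150}$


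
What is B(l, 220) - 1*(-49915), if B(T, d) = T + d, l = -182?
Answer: 49953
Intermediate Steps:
B(l, 220) - 1*(-49915) = (-182 + 220) - 1*(-49915) = 38 + 49915 = 49953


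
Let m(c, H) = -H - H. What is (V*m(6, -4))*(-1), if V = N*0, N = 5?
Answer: 0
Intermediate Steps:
V = 0 (V = 5*0 = 0)
m(c, H) = -2*H
(V*m(6, -4))*(-1) = (0*(-2*(-4)))*(-1) = (0*8)*(-1) = 0*(-1) = 0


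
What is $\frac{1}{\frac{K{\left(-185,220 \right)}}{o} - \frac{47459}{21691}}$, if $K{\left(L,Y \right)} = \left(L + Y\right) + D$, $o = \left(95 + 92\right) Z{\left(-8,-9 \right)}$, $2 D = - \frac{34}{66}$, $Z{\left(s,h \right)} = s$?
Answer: $- \frac{2141682576}{4735649287} \approx -0.45225$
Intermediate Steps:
$D = - \frac{17}{66}$ ($D = \frac{\left(-34\right) \frac{1}{66}}{2} = \frac{1}{2} \left(- \frac{17}{33}\right) = - \frac{17}{66} \approx -0.25758$)
$o = -1496$ ($o = \left(95 + 92\right) \left(-8\right) = 187 \left(-8\right) = -1496$)
$K{\left(L,Y \right)} = - \frac{17}{66} + L + Y$ ($K{\left(L,Y \right)} = \left(L + Y\right) - \frac{17}{66} = - \frac{17}{66} + L + Y$)
$\frac{1}{\frac{K{\left(-185,220 \right)}}{o} - \frac{47459}{21691}} = \frac{1}{\frac{- \frac{17}{66} - 185 + 220}{-1496} - \frac{47459}{21691}} = \frac{1}{\frac{2293}{66} \left(- \frac{1}{1496}\right) - \frac{47459}{21691}} = \frac{1}{- \frac{2293}{98736} - \frac{47459}{21691}} = \frac{1}{- \frac{4735649287}{2141682576}} = - \frac{2141682576}{4735649287}$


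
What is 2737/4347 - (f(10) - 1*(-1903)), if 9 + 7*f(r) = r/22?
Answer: -3952490/2079 ≈ -1901.2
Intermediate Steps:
f(r) = -9/7 + r/154 (f(r) = -9/7 + (r/22)/7 = -9/7 + r/154)
2737/4347 - (f(10) - 1*(-1903)) = 2737/4347 - ((-9/7 + (1/154)*10) - 1*(-1903)) = 2737*(1/4347) - ((-9/7 + 5/77) + 1903) = 17/27 - (-94/77 + 1903) = 17/27 - 1*146437/77 = 17/27 - 146437/77 = -3952490/2079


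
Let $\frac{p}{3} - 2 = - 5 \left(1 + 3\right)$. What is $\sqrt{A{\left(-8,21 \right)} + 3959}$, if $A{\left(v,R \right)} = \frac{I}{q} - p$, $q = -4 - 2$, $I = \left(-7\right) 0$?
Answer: $\sqrt{4013} \approx 63.348$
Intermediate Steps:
$I = 0$
$q = -6$ ($q = -4 - 2 = -6$)
$p = -54$ ($p = 6 + 3 \left(- 5 \left(1 + 3\right)\right) = 6 + 3 \left(\left(-5\right) 4\right) = 6 + 3 \left(-20\right) = 6 - 60 = -54$)
$A{\left(v,R \right)} = 54$ ($A{\left(v,R \right)} = \frac{0}{-6} - -54 = 0 \left(- \frac{1}{6}\right) + 54 = 0 + 54 = 54$)
$\sqrt{A{\left(-8,21 \right)} + 3959} = \sqrt{54 + 3959} = \sqrt{4013}$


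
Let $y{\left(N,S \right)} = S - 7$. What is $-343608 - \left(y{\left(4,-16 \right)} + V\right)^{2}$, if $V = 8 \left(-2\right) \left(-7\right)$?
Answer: $-351529$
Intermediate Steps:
$V = 112$ ($V = \left(-16\right) \left(-7\right) = 112$)
$y{\left(N,S \right)} = -7 + S$ ($y{\left(N,S \right)} = S - 7 = -7 + S$)
$-343608 - \left(y{\left(4,-16 \right)} + V\right)^{2} = -343608 - \left(\left(-7 - 16\right) + 112\right)^{2} = -343608 - \left(-23 + 112\right)^{2} = -343608 - 89^{2} = -343608 - 7921 = -351529$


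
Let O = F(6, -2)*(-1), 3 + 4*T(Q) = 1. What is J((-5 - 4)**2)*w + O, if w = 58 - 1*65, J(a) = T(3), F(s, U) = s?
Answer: -5/2 ≈ -2.5000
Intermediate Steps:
T(Q) = -1/2 (T(Q) = -3/4 + (1/4)*1 = -3/4 + 1/4 = -1/2)
J(a) = -1/2
w = -7 (w = 58 - 65 = -7)
O = -6 (O = 6*(-1) = -6)
J((-5 - 4)**2)*w + O = -1/2*(-7) - 6 = 7/2 - 6 = -5/2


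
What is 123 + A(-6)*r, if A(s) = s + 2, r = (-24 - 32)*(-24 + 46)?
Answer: 5051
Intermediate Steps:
r = -1232 (r = -56*22 = -1232)
A(s) = 2 + s
123 + A(-6)*r = 123 + (2 - 6)*(-1232) = 123 - 4*(-1232) = 123 + 4928 = 5051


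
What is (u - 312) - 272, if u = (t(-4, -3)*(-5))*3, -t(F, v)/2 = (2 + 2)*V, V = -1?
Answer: -704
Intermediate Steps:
t(F, v) = 8 (t(F, v) = -2*(2 + 2)*(-1) = -8*(-1) = -2*(-4) = 8)
u = -120 (u = (8*(-5))*3 = -40*3 = -120)
(u - 312) - 272 = (-120 - 312) - 272 = -432 - 272 = -704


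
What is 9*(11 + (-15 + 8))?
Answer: 36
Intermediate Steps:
9*(11 + (-15 + 8)) = 9*(11 - 7) = 9*4 = 36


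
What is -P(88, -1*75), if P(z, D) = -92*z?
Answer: 8096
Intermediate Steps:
-P(88, -1*75) = -(-92)*88 = -1*(-8096) = 8096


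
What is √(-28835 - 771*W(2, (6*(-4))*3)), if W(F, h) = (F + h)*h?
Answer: 5*I*√156587 ≈ 1978.6*I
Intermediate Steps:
W(F, h) = h*(F + h)
√(-28835 - 771*W(2, (6*(-4))*3)) = √(-28835 - 771*(6*(-4))*3*(2 + (6*(-4))*3)) = √(-28835 - 771*(-24*3)*(2 - 24*3)) = √(-28835 - (-55512)*(2 - 72)) = √(-28835 - (-55512)*(-70)) = √(-28835 - 771*5040) = √(-28835 - 3885840) = √(-3914675) = 5*I*√156587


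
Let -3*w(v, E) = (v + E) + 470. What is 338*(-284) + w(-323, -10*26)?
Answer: -287863/3 ≈ -95954.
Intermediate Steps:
w(v, E) = -470/3 - E/3 - v/3 (w(v, E) = -((v + E) + 470)/3 = -((E + v) + 470)/3 = -(470 + E + v)/3 = -470/3 - E/3 - v/3)
338*(-284) + w(-323, -10*26) = 338*(-284) + (-470/3 - (-10)*26/3 - 1/3*(-323)) = -95992 + (-470/3 - 1/3*(-260) + 323/3) = -95992 + (-470/3 + 260/3 + 323/3) = -95992 + 113/3 = -287863/3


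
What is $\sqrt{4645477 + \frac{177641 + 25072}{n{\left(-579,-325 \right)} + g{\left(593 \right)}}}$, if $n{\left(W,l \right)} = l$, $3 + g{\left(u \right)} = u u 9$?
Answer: $\frac{\sqrt{384466689472507342}}{287683} \approx 2155.3$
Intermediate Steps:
$g{\left(u \right)} = -3 + 9 u^{2}$ ($g{\left(u \right)} = -3 + u u 9 = -3 + u^{2} \cdot 9 = -3 + 9 u^{2}$)
$\sqrt{4645477 + \frac{177641 + 25072}{n{\left(-579,-325 \right)} + g{\left(593 \right)}}} = \sqrt{4645477 + \frac{177641 + 25072}{-325 - \left(3 - 9 \cdot 593^{2}\right)}} = \sqrt{4645477 + \frac{202713}{-325 + \left(-3 + 9 \cdot 351649\right)}} = \sqrt{4645477 + \frac{202713}{-325 + \left(-3 + 3164841\right)}} = \sqrt{4645477 + \frac{202713}{-325 + 3164838}} = \sqrt{4645477 + \frac{202713}{3164513}} = \sqrt{\frac{14700672560414}{3164513}} = \frac{\sqrt{384466689472507342}}{287683}$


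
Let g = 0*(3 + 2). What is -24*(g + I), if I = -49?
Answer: 1176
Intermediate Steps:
g = 0 (g = 0*5 = 0)
-24*(g + I) = -24*(0 - 49) = -24*(-49) = 1176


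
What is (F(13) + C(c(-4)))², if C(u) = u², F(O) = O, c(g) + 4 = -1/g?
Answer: 187489/256 ≈ 732.38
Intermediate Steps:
c(g) = -4 - 1/g
(F(13) + C(c(-4)))² = (13 + (-4 - 1/(-4))²)² = (13 + (-4 - 1*(-¼))²)² = (13 + (-4 + ¼)²)² = (13 + (-15/4)²)² = (13 + 225/16)² = (433/16)² = 187489/256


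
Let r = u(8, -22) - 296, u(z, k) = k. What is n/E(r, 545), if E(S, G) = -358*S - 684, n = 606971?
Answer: 606971/113160 ≈ 5.3638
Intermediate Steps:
r = -318 (r = -22 - 296 = -318)
E(S, G) = -684 - 358*S
n/E(r, 545) = 606971/(-684 - 358*(-318)) = 606971/(-684 + 113844) = 606971/113160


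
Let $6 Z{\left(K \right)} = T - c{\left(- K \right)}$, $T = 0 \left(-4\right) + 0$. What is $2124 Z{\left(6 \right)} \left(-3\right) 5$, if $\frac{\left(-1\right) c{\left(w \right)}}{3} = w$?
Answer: $95580$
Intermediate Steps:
$c{\left(w \right)} = - 3 w$
$T = 0$ ($T = 0 + 0 = 0$)
$Z{\left(K \right)} = - \frac{K}{2}$ ($Z{\left(K \right)} = \frac{0 - - 3 \left(- K\right)}{6} = \frac{0 - 3 K}{6} = \frac{\left(-3\right) K}{6} = - \frac{K}{2}$)
$2124 Z{\left(6 \right)} \left(-3\right) 5 = 2124 \left(- \frac{1}{2}\right) 6 \left(-3\right) 5 = 2124 \left(-3\right) \left(-3\right) 5 = 2124 \cdot 9 \cdot 5 = 2124 \cdot 45 = 95580$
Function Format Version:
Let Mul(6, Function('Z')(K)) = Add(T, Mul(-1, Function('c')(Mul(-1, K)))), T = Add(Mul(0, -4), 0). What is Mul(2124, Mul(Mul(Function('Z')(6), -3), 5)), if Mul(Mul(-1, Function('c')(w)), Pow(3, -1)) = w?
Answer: 95580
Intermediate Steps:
Function('c')(w) = Mul(-3, w)
T = 0 (T = Add(0, 0) = 0)
Function('Z')(K) = Mul(Rational(-1, 2), K) (Function('Z')(K) = Mul(Rational(1, 6), Add(0, Mul(-1, Mul(-3, Mul(-1, K))))) = Mul(Rational(1, 6), Add(0, Mul(-1, Mul(3, K)))) = Mul(Rational(1, 6), Add(0, Mul(-3, K))) = Mul(Rational(1, 6), Mul(-3, K)) = Mul(Rational(-1, 2), K))
Mul(2124, Mul(Mul(Function('Z')(6), -3), 5)) = Mul(2124, Mul(Mul(Mul(Rational(-1, 2), 6), -3), 5)) = Mul(2124, Mul(Mul(-3, -3), 5)) = Mul(2124, Mul(9, 5)) = Mul(2124, 45) = 95580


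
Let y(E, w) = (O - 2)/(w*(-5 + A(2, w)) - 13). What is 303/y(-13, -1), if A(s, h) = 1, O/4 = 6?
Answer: -2727/22 ≈ -123.95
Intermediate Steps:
O = 24 (O = 4*6 = 24)
y(E, w) = 22/(-13 - 4*w) (y(E, w) = (24 - 2)/(w*(-5 + 1) - 13) = 22/(w*(-4) - 13) = 22/(-4*w - 13) = 22/(-13 - 4*w))
303/y(-13, -1) = 303/((-22/(13 + 4*(-1)))) = 303/((-22/(13 - 4))) = 303/((-22/9)) = 303/((-22*⅑)) = 303/(-22/9) = 303*(-9/22) = -2727/22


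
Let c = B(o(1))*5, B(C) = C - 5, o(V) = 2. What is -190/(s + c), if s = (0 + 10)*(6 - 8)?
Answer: 38/7 ≈ 5.4286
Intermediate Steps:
s = -20 (s = 10*(-2) = -20)
B(C) = -5 + C
c = -15 (c = (-5 + 2)*5 = -3*5 = -15)
-190/(s + c) = -190/(-20 - 15) = -190/(-35) = -1/35*(-190) = 38/7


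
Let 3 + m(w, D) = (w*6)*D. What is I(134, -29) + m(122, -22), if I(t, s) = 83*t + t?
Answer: -4851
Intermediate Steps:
I(t, s) = 84*t
m(w, D) = -3 + 6*D*w (m(w, D) = -3 + (w*6)*D = -3 + (6*w)*D = -3 + 6*D*w)
I(134, -29) + m(122, -22) = 84*134 + (-3 + 6*(-22)*122) = 11256 + (-3 - 16104) = 11256 - 16107 = -4851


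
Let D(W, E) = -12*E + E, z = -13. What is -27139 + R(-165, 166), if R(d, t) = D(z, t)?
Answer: -28965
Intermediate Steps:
D(W, E) = -11*E
R(d, t) = -11*t
-27139 + R(-165, 166) = -27139 - 11*166 = -27139 - 1826 = -28965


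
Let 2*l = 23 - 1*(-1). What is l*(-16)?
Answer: -192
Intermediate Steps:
l = 12 (l = (23 - 1*(-1))/2 = (23 + 1)/2 = (½)*24 = 12)
l*(-16) = 12*(-16) = -192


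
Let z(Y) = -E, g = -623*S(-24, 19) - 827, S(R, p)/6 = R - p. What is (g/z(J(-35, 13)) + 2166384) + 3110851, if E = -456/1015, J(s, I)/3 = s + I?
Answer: 2568724765/456 ≈ 5.6332e+6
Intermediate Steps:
J(s, I) = 3*I + 3*s (J(s, I) = 3*(s + I) = 3*(I + s) = 3*I + 3*s)
E = -456/1015 (E = -456*1/1015 = -456/1015 ≈ -0.44926)
S(R, p) = -6*p + 6*R (S(R, p) = 6*(R - p) = -6*p + 6*R)
g = 159907 (g = -623*(-6*19 + 6*(-24)) - 827 = -623*(-114 - 144) - 827 = -623*(-258) - 827 = 160734 - 827 = 159907)
z(Y) = 456/1015 (z(Y) = -1*(-456/1015) = 456/1015)
(g/z(J(-35, 13)) + 2166384) + 3110851 = (159907/(456/1015) + 2166384) + 3110851 = (159907*(1015/456) + 2166384) + 3110851 = (162305605/456 + 2166384) + 3110851 = 1150176709/456 + 3110851 = 2568724765/456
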